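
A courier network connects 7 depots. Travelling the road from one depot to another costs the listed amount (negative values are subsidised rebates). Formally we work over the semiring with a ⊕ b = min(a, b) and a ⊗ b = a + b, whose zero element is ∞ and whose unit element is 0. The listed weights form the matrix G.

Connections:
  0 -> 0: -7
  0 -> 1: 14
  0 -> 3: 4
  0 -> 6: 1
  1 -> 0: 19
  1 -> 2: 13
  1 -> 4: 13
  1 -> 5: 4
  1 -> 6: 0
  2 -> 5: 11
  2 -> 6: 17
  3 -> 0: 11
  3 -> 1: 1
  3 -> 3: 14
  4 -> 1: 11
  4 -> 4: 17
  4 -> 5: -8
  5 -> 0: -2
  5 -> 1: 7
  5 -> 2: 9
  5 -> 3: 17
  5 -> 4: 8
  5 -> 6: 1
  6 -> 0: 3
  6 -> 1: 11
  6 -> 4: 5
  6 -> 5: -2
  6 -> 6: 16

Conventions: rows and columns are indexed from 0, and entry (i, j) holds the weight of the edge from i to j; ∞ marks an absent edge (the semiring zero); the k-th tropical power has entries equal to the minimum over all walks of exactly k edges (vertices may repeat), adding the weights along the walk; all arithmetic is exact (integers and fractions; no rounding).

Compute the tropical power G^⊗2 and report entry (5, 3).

G^⊗2:
  [-14, 5, 27, -3, 6, -1, -6]
  [2, 11, 13, 21, 5, -2, 5]
  [9, 18, 20, 28, 19, 15, 12]
  [4, 15, 14, 15, 14, 5, 1]
  [-10, -1, 1, 9, 0, 9, -7]
  [-9, 12, 20, 2, 6, -1, -1]
  [-4, 5, 7, 7, 6, -3, -1]
Key observation: the optimum is the walk 5->0->3, with weight (-2) + 4 = 2.
Optimal value attained by: walk 5->0->3.
Answer: (G^⊗2)[5][3] = 2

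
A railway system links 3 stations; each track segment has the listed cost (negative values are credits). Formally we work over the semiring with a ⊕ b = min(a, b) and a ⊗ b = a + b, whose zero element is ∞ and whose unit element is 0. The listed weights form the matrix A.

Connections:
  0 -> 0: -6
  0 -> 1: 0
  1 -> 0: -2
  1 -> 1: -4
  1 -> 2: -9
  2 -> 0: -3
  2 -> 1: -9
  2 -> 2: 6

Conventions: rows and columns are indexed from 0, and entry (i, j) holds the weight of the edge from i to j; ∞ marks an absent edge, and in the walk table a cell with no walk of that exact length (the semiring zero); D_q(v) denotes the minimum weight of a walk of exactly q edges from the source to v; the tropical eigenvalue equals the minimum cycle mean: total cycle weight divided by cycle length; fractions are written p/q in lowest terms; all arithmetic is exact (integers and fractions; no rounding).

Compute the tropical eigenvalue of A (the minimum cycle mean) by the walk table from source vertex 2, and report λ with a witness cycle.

q=0: [∞, ∞, 0]
q=1: [-3, -9, 6]
q=2: [-11, -13, -18]
q=3: [-21, -27, -22]
Optimal cycle mean attained by: cycle 1->2->1, total (-9) + (-9), length 2.
Answer: λ = -9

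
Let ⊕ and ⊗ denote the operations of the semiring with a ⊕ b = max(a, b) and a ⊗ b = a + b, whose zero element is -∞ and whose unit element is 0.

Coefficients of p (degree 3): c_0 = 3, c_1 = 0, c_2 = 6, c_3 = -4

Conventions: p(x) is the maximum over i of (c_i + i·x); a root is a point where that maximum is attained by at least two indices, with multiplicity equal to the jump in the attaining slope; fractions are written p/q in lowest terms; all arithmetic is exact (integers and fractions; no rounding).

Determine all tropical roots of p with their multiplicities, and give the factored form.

hull edge (i=0, c=3) to (i=2, c=6): slope 3/2, span 2
hull edge (i=2, c=6) to (i=3, c=-4): slope -10, span 1
Factored form: p(x) = -4 ⊗ (x ⊕ (-3/2)) ⊗ (x ⊕ (-3/2)) ⊗ (x ⊕ 10)
Answer: roots = -3/2 (mult 2), 10 (mult 1)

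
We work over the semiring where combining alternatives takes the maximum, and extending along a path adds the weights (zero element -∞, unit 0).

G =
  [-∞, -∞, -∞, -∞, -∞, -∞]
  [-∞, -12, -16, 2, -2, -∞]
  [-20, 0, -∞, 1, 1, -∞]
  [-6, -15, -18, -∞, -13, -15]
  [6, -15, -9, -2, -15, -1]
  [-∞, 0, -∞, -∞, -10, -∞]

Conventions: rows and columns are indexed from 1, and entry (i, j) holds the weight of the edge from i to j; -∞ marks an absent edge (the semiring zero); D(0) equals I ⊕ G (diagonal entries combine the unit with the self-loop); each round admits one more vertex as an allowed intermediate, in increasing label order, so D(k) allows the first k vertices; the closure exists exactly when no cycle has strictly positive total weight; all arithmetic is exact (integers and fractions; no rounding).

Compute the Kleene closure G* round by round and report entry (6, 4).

D(0):
  [0, -∞, -∞, -∞, -∞, -∞]
  [-∞, 0, -16, 2, -2, -∞]
  [-20, 0, 0, 1, 1, -∞]
  [-6, -15, -18, 0, -13, -15]
  [6, -15, -9, -2, 0, -1]
  [-∞, 0, -∞, -∞, -10, 0]
D(1):
  [0, -∞, -∞, -∞, -∞, -∞]
  [-∞, 0, -16, 2, -2, -∞]
  [-20, 0, 0, 1, 1, -∞]
  [-6, -15, -18, 0, -13, -15]
  [6, -15, -9, -2, 0, -1]
  [-∞, 0, -∞, -∞, -10, 0]
D(2):
  [0, -∞, -∞, -∞, -∞, -∞]
  [-∞, 0, -16, 2, -2, -∞]
  [-20, 0, 0, 2, 1, -∞]
  [-6, -15, -18, 0, -13, -15]
  [6, -15, -9, -2, 0, -1]
  [-∞, 0, -16, 2, -2, 0]
D(3):
  [0, -∞, -∞, -∞, -∞, -∞]
  [-36, 0, -16, 2, -2, -∞]
  [-20, 0, 0, 2, 1, -∞]
  [-6, -15, -18, 0, -13, -15]
  [6, -9, -9, -2, 0, -1]
  [-36, 0, -16, 2, -2, 0]
D(4):
  [0, -∞, -∞, -∞, -∞, -∞]
  [-4, 0, -16, 2, -2, -13]
  [-4, 0, 0, 2, 1, -13]
  [-6, -15, -18, 0, -13, -15]
  [6, -9, -9, -2, 0, -1]
  [-4, 0, -16, 2, -2, 0]
D(5):
  [0, -∞, -∞, -∞, -∞, -∞]
  [4, 0, -11, 2, -2, -3]
  [7, 0, 0, 2, 1, 0]
  [-6, -15, -18, 0, -13, -14]
  [6, -9, -9, -2, 0, -1]
  [4, 0, -11, 2, -2, 0]
D(6):
  [0, -∞, -∞, -∞, -∞, -∞]
  [4, 0, -11, 2, -2, -3]
  [7, 0, 0, 2, 1, 0]
  [-6, -14, -18, 0, -13, -14]
  [6, -1, -9, 1, 0, -1]
  [4, 0, -11, 2, -2, 0]
Answer: G*[6][4] = 2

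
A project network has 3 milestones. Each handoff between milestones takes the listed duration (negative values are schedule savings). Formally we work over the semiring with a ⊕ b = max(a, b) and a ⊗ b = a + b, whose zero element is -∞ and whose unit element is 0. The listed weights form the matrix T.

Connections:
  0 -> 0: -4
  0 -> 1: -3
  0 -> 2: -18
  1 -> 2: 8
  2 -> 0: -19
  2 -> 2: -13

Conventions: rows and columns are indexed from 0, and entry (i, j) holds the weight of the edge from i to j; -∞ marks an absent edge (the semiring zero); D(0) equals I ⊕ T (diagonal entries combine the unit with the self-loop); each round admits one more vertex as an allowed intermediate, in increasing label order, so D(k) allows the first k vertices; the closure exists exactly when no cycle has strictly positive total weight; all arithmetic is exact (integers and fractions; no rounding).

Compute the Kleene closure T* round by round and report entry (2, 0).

D(0):
  [0, -3, -18]
  [-∞, 0, 8]
  [-19, -∞, 0]
D(1):
  [0, -3, -18]
  [-∞, 0, 8]
  [-19, -22, 0]
D(2):
  [0, -3, 5]
  [-∞, 0, 8]
  [-19, -22, 0]
D(3):
  [0, -3, 5]
  [-11, 0, 8]
  [-19, -22, 0]
Answer: T*[2][0] = -19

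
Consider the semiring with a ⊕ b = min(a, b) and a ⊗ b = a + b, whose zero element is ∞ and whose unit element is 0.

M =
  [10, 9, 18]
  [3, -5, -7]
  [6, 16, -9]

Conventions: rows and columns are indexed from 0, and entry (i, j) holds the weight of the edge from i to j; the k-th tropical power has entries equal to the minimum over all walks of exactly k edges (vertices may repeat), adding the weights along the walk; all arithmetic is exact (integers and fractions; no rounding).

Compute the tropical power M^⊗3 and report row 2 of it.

M^⊗2:
  [12, 4, 2]
  [-2, -10, -16]
  [-3, 7, -18]
M^⊗3:
  [7, -1, -7]
  [-10, -15, -25]
  [-12, -2, -27]
Answer: row 2 of M^⊗3 = [-12, -2, -27]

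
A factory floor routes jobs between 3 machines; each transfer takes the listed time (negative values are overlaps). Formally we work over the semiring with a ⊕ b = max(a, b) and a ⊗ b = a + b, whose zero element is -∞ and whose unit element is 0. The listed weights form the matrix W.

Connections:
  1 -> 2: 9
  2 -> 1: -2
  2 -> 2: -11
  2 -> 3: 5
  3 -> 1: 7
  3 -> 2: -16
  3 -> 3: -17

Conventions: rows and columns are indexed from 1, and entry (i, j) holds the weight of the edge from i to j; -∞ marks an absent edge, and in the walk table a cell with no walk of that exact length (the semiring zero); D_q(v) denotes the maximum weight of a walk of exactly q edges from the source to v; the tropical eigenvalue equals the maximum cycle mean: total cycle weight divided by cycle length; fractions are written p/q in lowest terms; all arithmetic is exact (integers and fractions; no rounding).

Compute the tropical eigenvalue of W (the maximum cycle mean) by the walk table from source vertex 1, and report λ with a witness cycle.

q=0: [0, -∞, -∞]
q=1: [-∞, 9, -∞]
q=2: [7, -2, 14]
q=3: [21, 16, 3]
Optimal cycle mean attained by: cycle 1->2->3->1, total 9 + 5 + 7, length 3.
Answer: λ = 7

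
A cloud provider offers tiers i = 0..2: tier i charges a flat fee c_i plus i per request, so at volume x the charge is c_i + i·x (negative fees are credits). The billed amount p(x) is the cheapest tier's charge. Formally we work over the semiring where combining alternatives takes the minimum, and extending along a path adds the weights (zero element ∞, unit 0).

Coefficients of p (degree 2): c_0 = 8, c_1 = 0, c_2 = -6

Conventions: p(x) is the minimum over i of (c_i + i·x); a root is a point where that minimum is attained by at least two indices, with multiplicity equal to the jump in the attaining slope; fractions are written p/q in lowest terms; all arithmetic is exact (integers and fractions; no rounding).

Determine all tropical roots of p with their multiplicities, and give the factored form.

hull edge (i=0, c=8) to (i=1, c=0): slope -8, span 1
hull edge (i=1, c=0) to (i=2, c=-6): slope -6, span 1
Factored form: p(x) = -6 ⊗ (x ⊕ 6) ⊗ (x ⊕ 8)
Answer: roots = 6 (mult 1), 8 (mult 1)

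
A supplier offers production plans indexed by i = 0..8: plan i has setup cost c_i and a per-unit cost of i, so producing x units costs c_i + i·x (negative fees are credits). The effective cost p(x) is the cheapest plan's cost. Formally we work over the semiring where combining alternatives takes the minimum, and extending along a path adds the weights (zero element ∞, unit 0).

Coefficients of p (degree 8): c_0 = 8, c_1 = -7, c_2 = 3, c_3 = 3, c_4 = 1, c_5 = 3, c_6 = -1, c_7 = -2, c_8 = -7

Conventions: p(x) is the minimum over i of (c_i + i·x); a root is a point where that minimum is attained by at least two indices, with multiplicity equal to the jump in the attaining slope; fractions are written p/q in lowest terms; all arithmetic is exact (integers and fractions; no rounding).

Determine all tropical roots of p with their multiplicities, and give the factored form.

hull edge (i=0, c=8) to (i=1, c=-7): slope -15, span 1
hull edge (i=1, c=-7) to (i=8, c=-7): slope 0, span 7
Factored form: p(x) = -7 ⊗ (x ⊕ 0) ⊗ (x ⊕ 0) ⊗ (x ⊕ 0) ⊗ (x ⊕ 0) ⊗ (x ⊕ 0) ⊗ (x ⊕ 0) ⊗ (x ⊕ 0) ⊗ (x ⊕ 15)
Answer: roots = 0 (mult 7), 15 (mult 1)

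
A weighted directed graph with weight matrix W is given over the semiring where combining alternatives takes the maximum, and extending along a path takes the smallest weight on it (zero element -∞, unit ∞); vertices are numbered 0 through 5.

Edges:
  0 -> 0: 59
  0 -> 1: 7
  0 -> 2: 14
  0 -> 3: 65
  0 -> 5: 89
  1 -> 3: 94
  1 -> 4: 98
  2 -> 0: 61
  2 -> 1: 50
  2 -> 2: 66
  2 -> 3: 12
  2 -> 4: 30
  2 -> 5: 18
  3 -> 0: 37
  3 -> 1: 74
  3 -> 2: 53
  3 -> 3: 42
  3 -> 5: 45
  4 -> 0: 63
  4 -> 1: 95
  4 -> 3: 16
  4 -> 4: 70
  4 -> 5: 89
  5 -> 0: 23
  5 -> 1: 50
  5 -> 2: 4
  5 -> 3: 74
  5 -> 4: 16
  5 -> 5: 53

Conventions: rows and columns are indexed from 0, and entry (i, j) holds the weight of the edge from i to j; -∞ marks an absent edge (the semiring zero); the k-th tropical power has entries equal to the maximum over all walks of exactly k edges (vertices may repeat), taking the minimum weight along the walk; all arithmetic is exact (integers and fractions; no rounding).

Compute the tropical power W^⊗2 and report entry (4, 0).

W^⊗2:
  [59, 65, 53, 74, 16, 59]
  [63, 95, 53, 42, 70, 89]
  [61, 50, 66, 61, 50, 61]
  [53, 50, 53, 74, 74, 45]
  [63, 70, 16, 94, 95, 70]
  [37, 74, 53, 53, 50, 53]
Key observation: the optimum is the walk 4->4->0, with weight 70 min 63 = 63.
Optimal value attained by: walk 4->4->0.
Answer: (W^⊗2)[4][0] = 63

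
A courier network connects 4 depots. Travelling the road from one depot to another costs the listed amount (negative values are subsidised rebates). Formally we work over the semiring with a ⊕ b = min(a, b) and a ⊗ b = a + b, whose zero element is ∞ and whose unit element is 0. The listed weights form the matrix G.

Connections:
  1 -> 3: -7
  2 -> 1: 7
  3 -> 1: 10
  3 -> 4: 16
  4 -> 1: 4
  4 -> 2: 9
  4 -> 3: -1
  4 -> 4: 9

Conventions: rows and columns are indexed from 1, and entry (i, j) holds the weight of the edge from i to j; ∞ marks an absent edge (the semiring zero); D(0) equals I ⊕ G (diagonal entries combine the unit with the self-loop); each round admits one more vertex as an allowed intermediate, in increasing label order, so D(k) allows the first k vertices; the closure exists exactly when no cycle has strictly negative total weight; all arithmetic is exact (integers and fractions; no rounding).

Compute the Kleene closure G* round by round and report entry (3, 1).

D(0):
  [0, ∞, -7, ∞]
  [7, 0, ∞, ∞]
  [10, ∞, 0, 16]
  [4, 9, -1, 0]
D(1):
  [0, ∞, -7, ∞]
  [7, 0, 0, ∞]
  [10, ∞, 0, 16]
  [4, 9, -3, 0]
D(2):
  [0, ∞, -7, ∞]
  [7, 0, 0, ∞]
  [10, ∞, 0, 16]
  [4, 9, -3, 0]
D(3):
  [0, ∞, -7, 9]
  [7, 0, 0, 16]
  [10, ∞, 0, 16]
  [4, 9, -3, 0]
D(4):
  [0, 18, -7, 9]
  [7, 0, 0, 16]
  [10, 25, 0, 16]
  [4, 9, -3, 0]
Answer: G*[3][1] = 10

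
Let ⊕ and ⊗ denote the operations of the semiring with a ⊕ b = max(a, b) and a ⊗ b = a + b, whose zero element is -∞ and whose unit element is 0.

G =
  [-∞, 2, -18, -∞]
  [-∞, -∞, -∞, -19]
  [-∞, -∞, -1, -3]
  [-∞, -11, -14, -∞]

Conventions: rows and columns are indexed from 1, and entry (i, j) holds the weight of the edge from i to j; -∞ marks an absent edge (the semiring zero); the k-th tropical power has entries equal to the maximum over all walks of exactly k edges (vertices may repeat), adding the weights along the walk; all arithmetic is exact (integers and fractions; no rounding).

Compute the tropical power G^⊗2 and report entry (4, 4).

G^⊗2:
  [-∞, -∞, -19, -17]
  [-∞, -30, -33, -∞]
  [-∞, -14, -2, -4]
  [-∞, -∞, -15, -17]
Key observation: the optimum is the walk 4->3->4, with weight (-14) + (-3) = -17.
Optimal value attained by: walk 4->3->4.
Answer: (G^⊗2)[4][4] = -17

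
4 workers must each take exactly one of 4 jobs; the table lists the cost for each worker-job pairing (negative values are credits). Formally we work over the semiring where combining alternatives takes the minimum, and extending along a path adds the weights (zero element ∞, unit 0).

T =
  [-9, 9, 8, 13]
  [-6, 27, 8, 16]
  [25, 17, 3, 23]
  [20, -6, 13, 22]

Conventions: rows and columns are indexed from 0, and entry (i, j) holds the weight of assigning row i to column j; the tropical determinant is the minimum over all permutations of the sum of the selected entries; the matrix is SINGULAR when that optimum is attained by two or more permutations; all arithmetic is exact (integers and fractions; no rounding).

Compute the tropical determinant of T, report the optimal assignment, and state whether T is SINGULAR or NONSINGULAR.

σ = (0, 1, 2, 3): (-9) + 27 + 3 + 22 = 43
σ = (0, 1, 3, 2): (-9) + 27 + 23 + 13 = 54
σ = (0, 2, 1, 3): (-9) + 8 + 17 + 22 = 38
σ = (0, 2, 3, 1): (-9) + 8 + 23 + (-6) = 16
σ = (0, 3, 1, 2): (-9) + 16 + 17 + 13 = 37
σ = (0, 3, 2, 1): (-9) + 16 + 3 + (-6) = 4
σ = (1, 0, 2, 3): 9 + (-6) + 3 + 22 = 28
σ = (1, 0, 3, 2): 9 + (-6) + 23 + 13 = 39
σ = (1, 2, 0, 3): 9 + 8 + 25 + 22 = 64
σ = (1, 2, 3, 0): 9 + 8 + 23 + 20 = 60
σ = (1, 3, 0, 2): 9 + 16 + 25 + 13 = 63
σ = (1, 3, 2, 0): 9 + 16 + 3 + 20 = 48
σ = (2, 0, 1, 3): 8 + (-6) + 17 + 22 = 41
σ = (2, 0, 3, 1): 8 + (-6) + 23 + (-6) = 19
σ = (2, 1, 0, 3): 8 + 27 + 25 + 22 = 82
σ = (2, 1, 3, 0): 8 + 27 + 23 + 20 = 78
σ = (2, 3, 0, 1): 8 + 16 + 25 + (-6) = 43
σ = (2, 3, 1, 0): 8 + 16 + 17 + 20 = 61
σ = (3, 0, 1, 2): 13 + (-6) + 17 + 13 = 37
σ = (3, 0, 2, 1): 13 + (-6) + 3 + (-6) = 4
σ = (3, 1, 0, 2): 13 + 27 + 25 + 13 = 78
σ = (3, 1, 2, 0): 13 + 27 + 3 + 20 = 63
σ = (3, 2, 0, 1): 13 + 8 + 25 + (-6) = 40
σ = (3, 2, 1, 0): 13 + 8 + 17 + 20 = 58
Optimal value attained by: σ = (0, 3, 2, 1).
Answer: det⊕(T) = 4; verdict: SINGULAR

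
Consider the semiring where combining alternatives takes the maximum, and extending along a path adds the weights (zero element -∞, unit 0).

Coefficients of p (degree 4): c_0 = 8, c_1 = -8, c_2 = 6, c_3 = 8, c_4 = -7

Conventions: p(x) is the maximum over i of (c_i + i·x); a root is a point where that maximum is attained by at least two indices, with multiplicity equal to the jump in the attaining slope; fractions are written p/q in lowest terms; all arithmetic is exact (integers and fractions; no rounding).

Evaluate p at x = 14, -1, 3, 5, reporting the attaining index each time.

p(14) = max(8+0·14=8, -8+1·14=6, 6+2·14=34, 8+3·14=50, -7+4·14=49) = 50 (attained by i=3)
p(-1) = max(8+0·(-1)=8, -8+1·(-1)=-9, 6+2·(-1)=4, 8+3·(-1)=5, -7+4·(-1)=-11) = 8 (attained by i=0)
p(3) = max(8+0·3=8, -8+1·3=-5, 6+2·3=12, 8+3·3=17, -7+4·3=5) = 17 (attained by i=3)
p(5) = max(8+0·5=8, -8+1·5=-3, 6+2·5=16, 8+3·5=23, -7+4·5=13) = 23 (attained by i=3)
Answer: p(14) = 50; p(-1) = 8; p(3) = 17; p(5) = 23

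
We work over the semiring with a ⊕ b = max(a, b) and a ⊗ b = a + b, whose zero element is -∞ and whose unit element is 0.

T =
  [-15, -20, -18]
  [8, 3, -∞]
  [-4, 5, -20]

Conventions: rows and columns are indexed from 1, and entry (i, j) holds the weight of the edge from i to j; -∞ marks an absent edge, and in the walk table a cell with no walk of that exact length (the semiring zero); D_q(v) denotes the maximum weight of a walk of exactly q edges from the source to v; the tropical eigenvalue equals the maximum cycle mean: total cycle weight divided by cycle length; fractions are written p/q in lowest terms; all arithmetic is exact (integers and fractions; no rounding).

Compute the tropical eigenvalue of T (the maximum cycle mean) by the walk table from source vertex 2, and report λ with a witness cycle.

q=0: [-∞, 0, -∞]
q=1: [8, 3, -∞]
q=2: [11, 6, -10]
q=3: [14, 9, -7]
Optimal cycle mean attained by: cycle 2->2, total 3, length 1.
Answer: λ = 3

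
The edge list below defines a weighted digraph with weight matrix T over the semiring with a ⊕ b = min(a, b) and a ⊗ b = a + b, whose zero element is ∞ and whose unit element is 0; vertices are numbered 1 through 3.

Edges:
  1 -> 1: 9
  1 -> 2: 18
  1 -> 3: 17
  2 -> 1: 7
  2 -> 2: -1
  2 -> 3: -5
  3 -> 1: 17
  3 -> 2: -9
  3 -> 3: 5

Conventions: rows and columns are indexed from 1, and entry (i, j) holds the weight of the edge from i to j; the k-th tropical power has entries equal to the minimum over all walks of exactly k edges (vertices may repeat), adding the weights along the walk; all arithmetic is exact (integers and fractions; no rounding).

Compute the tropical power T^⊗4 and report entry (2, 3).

T^⊗2:
  [18, 8, 13]
  [6, -14, -6]
  [-2, -10, -14]
T^⊗3:
  [15, 4, 3]
  [-7, -15, -19]
  [-3, -23, -15]
T^⊗4:
  [11, -6, -1]
  [-8, -28, -20]
  [-16, -24, -28]
Key observation: the optimum is the walk 2->2->3->2->3, with weight (-1) + (-5) + (-9) + (-5) = -20.
Optimal value attained by: walk 2->2->3->2->3.
Answer: (T^⊗4)[2][3] = -20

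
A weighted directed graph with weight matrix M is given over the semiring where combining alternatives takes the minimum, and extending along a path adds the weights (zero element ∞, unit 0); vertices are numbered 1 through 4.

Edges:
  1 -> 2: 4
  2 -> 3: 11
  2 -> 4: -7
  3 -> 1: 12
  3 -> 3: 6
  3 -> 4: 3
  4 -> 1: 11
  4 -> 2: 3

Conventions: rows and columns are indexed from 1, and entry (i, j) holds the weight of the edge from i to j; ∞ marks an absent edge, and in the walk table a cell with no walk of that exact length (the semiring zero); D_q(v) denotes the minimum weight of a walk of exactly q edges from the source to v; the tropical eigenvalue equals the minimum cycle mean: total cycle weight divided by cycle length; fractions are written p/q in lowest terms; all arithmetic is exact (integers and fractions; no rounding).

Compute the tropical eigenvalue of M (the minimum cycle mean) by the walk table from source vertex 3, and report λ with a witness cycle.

q=0: [∞, ∞, 0, ∞]
q=1: [12, ∞, 6, 3]
q=2: [14, 6, 12, 9]
q=3: [20, 12, 17, -1]
q=4: [10, 2, 23, 5]
Optimal cycle mean attained by: cycle 2->4->2, total (-7) + 3, length 2.
Answer: λ = -2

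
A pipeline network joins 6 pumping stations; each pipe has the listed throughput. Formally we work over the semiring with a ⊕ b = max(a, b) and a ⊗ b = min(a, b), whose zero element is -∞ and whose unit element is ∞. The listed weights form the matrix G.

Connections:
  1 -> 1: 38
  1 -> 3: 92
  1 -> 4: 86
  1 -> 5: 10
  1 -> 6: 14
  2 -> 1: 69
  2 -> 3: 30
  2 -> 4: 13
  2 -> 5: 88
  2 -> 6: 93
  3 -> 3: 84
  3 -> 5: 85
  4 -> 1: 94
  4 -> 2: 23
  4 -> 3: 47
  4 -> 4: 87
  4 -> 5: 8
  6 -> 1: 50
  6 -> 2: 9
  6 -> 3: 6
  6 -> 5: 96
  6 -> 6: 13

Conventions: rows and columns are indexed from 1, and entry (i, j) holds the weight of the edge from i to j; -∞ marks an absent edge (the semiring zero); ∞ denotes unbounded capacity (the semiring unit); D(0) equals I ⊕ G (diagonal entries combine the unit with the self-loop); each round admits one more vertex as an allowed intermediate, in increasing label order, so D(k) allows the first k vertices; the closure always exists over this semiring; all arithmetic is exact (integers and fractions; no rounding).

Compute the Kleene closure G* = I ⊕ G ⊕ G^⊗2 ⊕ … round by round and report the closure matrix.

D(0):
  [∞, -∞, 92, 86, 10, 14]
  [69, ∞, 30, 13, 88, 93]
  [-∞, -∞, ∞, -∞, 85, -∞]
  [94, 23, 47, ∞, 8, -∞]
  [-∞, -∞, -∞, -∞, ∞, -∞]
  [50, 9, 6, -∞, 96, ∞]
D(1):
  [∞, -∞, 92, 86, 10, 14]
  [69, ∞, 69, 69, 88, 93]
  [-∞, -∞, ∞, -∞, 85, -∞]
  [94, 23, 92, ∞, 10, 14]
  [-∞, -∞, -∞, -∞, ∞, -∞]
  [50, 9, 50, 50, 96, ∞]
D(2):
  [∞, -∞, 92, 86, 10, 14]
  [69, ∞, 69, 69, 88, 93]
  [-∞, -∞, ∞, -∞, 85, -∞]
  [94, 23, 92, ∞, 23, 23]
  [-∞, -∞, -∞, -∞, ∞, -∞]
  [50, 9, 50, 50, 96, ∞]
D(3):
  [∞, -∞, 92, 86, 85, 14]
  [69, ∞, 69, 69, 88, 93]
  [-∞, -∞, ∞, -∞, 85, -∞]
  [94, 23, 92, ∞, 85, 23]
  [-∞, -∞, -∞, -∞, ∞, -∞]
  [50, 9, 50, 50, 96, ∞]
D(4):
  [∞, 23, 92, 86, 85, 23]
  [69, ∞, 69, 69, 88, 93]
  [-∞, -∞, ∞, -∞, 85, -∞]
  [94, 23, 92, ∞, 85, 23]
  [-∞, -∞, -∞, -∞, ∞, -∞]
  [50, 23, 50, 50, 96, ∞]
D(5):
  [∞, 23, 92, 86, 85, 23]
  [69, ∞, 69, 69, 88, 93]
  [-∞, -∞, ∞, -∞, 85, -∞]
  [94, 23, 92, ∞, 85, 23]
  [-∞, -∞, -∞, -∞, ∞, -∞]
  [50, 23, 50, 50, 96, ∞]
D(6):
  [∞, 23, 92, 86, 85, 23]
  [69, ∞, 69, 69, 93, 93]
  [-∞, -∞, ∞, -∞, 85, -∞]
  [94, 23, 92, ∞, 85, 23]
  [-∞, -∞, -∞, -∞, ∞, -∞]
  [50, 23, 50, 50, 96, ∞]
Answer: G* = [[∞, 23, 92, 86, 85, 23], [69, ∞, 69, 69, 93, 93], [-∞, -∞, ∞, -∞, 85, -∞], [94, 23, 92, ∞, 85, 23], [-∞, -∞, -∞, -∞, ∞, -∞], [50, 23, 50, 50, 96, ∞]]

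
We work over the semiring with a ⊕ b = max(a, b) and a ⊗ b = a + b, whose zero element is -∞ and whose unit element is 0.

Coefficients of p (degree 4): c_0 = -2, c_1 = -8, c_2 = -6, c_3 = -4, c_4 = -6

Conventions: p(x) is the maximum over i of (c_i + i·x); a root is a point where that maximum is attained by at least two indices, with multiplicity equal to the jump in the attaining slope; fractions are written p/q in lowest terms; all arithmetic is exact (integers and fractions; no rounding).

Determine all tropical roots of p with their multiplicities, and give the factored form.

hull edge (i=0, c=-2) to (i=3, c=-4): slope -2/3, span 3
hull edge (i=3, c=-4) to (i=4, c=-6): slope -2, span 1
Factored form: p(x) = -6 ⊗ (x ⊕ 2/3) ⊗ (x ⊕ 2/3) ⊗ (x ⊕ 2/3) ⊗ (x ⊕ 2)
Answer: roots = 2/3 (mult 3), 2 (mult 1)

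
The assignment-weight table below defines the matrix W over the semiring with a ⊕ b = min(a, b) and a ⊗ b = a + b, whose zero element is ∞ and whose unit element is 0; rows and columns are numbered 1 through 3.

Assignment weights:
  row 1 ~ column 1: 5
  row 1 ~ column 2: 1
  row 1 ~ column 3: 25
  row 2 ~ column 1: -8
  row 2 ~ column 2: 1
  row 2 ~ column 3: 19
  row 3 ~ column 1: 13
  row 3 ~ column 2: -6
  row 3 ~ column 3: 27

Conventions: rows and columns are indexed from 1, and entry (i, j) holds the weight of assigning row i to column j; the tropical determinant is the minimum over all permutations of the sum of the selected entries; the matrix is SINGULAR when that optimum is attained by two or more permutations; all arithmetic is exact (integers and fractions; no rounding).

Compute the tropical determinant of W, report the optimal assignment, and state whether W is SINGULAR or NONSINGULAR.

σ = (1, 2, 3): 5 + 1 + 27 = 33
σ = (1, 3, 2): 5 + 19 + (-6) = 18
σ = (2, 1, 3): 1 + (-8) + 27 = 20
σ = (2, 3, 1): 1 + 19 + 13 = 33
σ = (3, 1, 2): 25 + (-8) + (-6) = 11
σ = (3, 2, 1): 25 + 1 + 13 = 39
Optimal value attained by: σ = (3, 1, 2).
Answer: det⊕(W) = 11; verdict: NONSINGULAR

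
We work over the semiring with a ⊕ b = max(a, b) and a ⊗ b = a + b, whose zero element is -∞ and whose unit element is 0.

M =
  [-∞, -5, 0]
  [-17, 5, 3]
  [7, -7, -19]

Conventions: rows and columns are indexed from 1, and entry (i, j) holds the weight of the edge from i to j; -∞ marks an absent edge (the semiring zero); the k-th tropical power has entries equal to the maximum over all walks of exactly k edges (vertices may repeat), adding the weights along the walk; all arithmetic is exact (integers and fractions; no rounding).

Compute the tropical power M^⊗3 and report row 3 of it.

M^⊗2:
  [7, 0, -2]
  [10, 10, 8]
  [-12, 2, 7]
M^⊗3:
  [5, 5, 7]
  [15, 15, 13]
  [14, 7, 5]
Answer: row 3 of M^⊗3 = [14, 7, 5]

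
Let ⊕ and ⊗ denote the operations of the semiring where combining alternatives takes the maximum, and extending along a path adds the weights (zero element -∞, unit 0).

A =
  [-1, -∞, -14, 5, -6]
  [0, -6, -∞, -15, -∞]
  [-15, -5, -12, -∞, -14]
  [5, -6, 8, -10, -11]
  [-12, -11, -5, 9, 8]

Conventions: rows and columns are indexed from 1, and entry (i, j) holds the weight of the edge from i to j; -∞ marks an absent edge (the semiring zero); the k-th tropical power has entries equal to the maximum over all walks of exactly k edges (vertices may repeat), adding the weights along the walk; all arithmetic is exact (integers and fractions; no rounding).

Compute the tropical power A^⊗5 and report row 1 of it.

A^⊗2:
  [10, -1, 13, 4, 2]
  [-1, -12, -7, 5, -6]
  [-5, -11, -19, -5, -6]
  [4, 3, -2, 10, -1]
  [14, 3, 17, 17, 16]
A^⊗3:
  [9, 8, 12, 15, 10]
  [10, -1, 13, 4, 2]
  [0, -11, 3, 3, 2]
  [15, 4, 18, 9, 7]
  [22, 12, 25, 25, 24]
A^⊗4:
  [20, 9, 23, 19, 18]
  [9, 8, 12, 15, 10]
  [8, -2, 11, 11, 10]
  [14, 13, 17, 20, 15]
  [30, 20, 33, 33, 32]
A^⊗5:
  [24, 18, 27, 27, 26]
  [20, 9, 23, 19, 18]
  [16, 6, 19, 19, 18]
  [25, 14, 28, 24, 23]
  [38, 28, 41, 41, 40]
Answer: row 1 of A^⊗5 = [24, 18, 27, 27, 26]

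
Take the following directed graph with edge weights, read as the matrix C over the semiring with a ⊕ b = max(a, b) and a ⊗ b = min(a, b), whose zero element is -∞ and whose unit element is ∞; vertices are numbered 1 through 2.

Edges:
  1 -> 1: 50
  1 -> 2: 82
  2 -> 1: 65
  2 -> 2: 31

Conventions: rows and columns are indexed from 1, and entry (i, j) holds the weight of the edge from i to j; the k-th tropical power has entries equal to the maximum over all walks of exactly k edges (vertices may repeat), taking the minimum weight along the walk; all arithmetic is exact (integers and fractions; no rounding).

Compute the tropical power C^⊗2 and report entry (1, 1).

C^⊗2:
  [65, 50]
  [50, 65]
Key observation: the optimum is the walk 1->2->1, with weight 82 min 65 = 65.
Optimal value attained by: walk 1->2->1.
Answer: (C^⊗2)[1][1] = 65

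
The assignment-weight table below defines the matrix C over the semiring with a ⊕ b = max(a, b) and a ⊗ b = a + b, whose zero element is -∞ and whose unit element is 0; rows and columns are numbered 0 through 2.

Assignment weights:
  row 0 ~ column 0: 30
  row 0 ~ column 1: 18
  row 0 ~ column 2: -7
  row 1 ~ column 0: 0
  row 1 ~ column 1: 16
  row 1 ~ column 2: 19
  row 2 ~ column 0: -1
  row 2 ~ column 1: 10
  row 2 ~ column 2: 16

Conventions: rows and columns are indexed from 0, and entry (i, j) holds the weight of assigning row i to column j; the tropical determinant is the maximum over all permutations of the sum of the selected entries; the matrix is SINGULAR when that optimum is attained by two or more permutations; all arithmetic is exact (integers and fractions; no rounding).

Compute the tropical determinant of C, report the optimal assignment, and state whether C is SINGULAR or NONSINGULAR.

σ = (0, 1, 2): 30 + 16 + 16 = 62
σ = (0, 2, 1): 30 + 19 + 10 = 59
σ = (1, 0, 2): 18 + 0 + 16 = 34
σ = (1, 2, 0): 18 + 19 + (-1) = 36
σ = (2, 0, 1): (-7) + 0 + 10 = 3
σ = (2, 1, 0): (-7) + 16 + (-1) = 8
Optimal value attained by: σ = (0, 1, 2).
Answer: det⊕(C) = 62; verdict: NONSINGULAR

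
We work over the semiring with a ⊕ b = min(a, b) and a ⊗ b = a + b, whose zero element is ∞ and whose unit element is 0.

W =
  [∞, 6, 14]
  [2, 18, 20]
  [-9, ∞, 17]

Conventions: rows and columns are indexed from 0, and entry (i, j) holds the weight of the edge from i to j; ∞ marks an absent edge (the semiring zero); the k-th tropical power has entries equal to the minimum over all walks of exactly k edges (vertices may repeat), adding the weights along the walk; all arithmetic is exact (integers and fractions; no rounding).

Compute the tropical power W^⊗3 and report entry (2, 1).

W^⊗2:
  [5, 24, 26]
  [11, 8, 16]
  [8, -3, 5]
W^⊗3:
  [17, 11, 19]
  [7, 17, 25]
  [-4, 14, 17]
Key observation: the optimum is the walk 2->2->0->1, with weight 17 + (-9) + 6 = 14.
Optimal value attained by: walk 2->2->0->1.
Answer: (W^⊗3)[2][1] = 14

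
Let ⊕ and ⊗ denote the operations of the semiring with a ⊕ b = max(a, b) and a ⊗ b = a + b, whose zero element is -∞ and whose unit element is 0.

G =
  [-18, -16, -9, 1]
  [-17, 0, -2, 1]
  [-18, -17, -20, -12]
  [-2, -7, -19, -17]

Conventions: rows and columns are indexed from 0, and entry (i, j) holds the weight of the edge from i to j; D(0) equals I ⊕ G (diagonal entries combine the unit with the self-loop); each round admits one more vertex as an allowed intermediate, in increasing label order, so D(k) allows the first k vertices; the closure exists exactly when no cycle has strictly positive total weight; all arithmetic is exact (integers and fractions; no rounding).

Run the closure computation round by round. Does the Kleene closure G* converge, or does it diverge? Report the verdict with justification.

D(0):
  [0, -16, -9, 1]
  [-17, 0, -2, 1]
  [-18, -17, 0, -12]
  [-2, -7, -19, 0]
D(1):
  [0, -16, -9, 1]
  [-17, 0, -2, 1]
  [-18, -17, 0, -12]
  [-2, -7, -11, 0]
D(2):
  [0, -16, -9, 1]
  [-17, 0, -2, 1]
  [-18, -17, 0, -12]
  [-2, -7, -9, 0]
D(3):
  [0, -16, -9, 1]
  [-17, 0, -2, 1]
  [-18, -17, 0, -12]
  [-2, -7, -9, 0]
D(4):
  [0, -6, -8, 1]
  [-1, 0, -2, 1]
  [-14, -17, 0, -12]
  [-2, -7, -9, 0]
Key observation: every diagonal entry stays at the unit through all rounds, so no improving cycle exists.
Answer: CONVERGES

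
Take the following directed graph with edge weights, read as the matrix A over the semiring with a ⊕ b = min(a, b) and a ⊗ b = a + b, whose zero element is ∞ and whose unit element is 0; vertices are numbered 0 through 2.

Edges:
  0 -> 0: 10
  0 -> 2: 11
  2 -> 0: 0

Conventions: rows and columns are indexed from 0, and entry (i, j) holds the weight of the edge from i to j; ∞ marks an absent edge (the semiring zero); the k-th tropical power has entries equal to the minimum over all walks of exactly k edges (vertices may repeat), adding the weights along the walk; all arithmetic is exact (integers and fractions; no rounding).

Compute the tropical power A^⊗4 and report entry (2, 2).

A^⊗2:
  [11, ∞, 21]
  [∞, ∞, ∞]
  [10, ∞, 11]
A^⊗3:
  [21, ∞, 22]
  [∞, ∞, ∞]
  [11, ∞, 21]
A^⊗4:
  [22, ∞, 32]
  [∞, ∞, ∞]
  [21, ∞, 22]
Key observation: the optimum is the walk 2->0->2->0->2, with weight 0 + 11 + 0 + 11 = 22.
Optimal value attained by: walk 2->0->2->0->2.
Answer: (A^⊗4)[2][2] = 22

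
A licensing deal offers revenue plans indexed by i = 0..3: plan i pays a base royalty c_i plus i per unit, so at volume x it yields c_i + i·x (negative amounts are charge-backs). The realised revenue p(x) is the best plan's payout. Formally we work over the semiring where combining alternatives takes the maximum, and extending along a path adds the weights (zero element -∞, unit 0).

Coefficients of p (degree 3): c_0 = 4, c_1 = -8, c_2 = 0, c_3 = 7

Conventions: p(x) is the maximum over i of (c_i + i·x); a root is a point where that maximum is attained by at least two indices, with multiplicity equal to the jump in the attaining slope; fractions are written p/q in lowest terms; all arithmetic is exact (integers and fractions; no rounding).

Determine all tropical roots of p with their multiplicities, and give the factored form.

hull edge (i=0, c=4) to (i=3, c=7): slope 1, span 3
Factored form: p(x) = 7 ⊗ (x ⊕ (-1)) ⊗ (x ⊕ (-1)) ⊗ (x ⊕ (-1))
Answer: roots = -1 (mult 3)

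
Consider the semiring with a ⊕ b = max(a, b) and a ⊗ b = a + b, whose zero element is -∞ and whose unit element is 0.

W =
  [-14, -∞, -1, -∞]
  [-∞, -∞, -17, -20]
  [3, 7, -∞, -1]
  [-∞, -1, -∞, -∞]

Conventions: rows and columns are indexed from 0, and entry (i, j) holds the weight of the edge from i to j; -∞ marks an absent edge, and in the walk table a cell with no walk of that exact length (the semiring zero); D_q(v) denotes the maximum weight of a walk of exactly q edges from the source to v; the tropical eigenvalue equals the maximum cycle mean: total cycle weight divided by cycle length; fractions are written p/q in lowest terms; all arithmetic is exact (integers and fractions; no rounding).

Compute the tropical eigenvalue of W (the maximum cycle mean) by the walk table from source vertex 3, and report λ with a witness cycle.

q=0: [-∞, -∞, -∞, 0]
q=1: [-∞, -1, -∞, -∞]
q=2: [-∞, -∞, -18, -21]
q=3: [-15, -11, -∞, -19]
q=4: [-29, -20, -16, -31]
Optimal cycle mean attained by: cycle 0->2->0, total (-1) + 3, length 2.
Answer: λ = 1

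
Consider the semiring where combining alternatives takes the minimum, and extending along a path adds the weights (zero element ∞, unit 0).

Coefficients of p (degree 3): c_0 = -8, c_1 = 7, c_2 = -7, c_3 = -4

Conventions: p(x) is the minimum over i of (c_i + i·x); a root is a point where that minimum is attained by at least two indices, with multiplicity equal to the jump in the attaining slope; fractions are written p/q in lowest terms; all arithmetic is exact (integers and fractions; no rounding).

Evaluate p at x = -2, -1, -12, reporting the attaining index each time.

p(-2) = min(-8+0·(-2)=-8, 7+1·(-2)=5, -7+2·(-2)=-11, -4+3·(-2)=-10) = -11 (attained by i=2)
p(-1) = min(-8+0·(-1)=-8, 7+1·(-1)=6, -7+2·(-1)=-9, -4+3·(-1)=-7) = -9 (attained by i=2)
p(-12) = min(-8+0·(-12)=-8, 7+1·(-12)=-5, -7+2·(-12)=-31, -4+3·(-12)=-40) = -40 (attained by i=3)
Answer: p(-2) = -11; p(-1) = -9; p(-12) = -40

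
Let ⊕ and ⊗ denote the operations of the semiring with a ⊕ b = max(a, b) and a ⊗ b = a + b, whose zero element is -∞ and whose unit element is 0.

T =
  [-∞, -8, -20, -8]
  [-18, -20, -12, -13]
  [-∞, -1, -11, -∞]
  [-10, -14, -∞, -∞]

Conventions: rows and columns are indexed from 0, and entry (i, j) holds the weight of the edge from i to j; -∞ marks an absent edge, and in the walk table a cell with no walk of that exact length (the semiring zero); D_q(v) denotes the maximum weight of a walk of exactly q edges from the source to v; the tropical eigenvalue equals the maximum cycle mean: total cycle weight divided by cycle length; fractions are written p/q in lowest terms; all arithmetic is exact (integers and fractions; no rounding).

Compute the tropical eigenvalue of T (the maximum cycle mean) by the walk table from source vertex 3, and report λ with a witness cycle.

q=0: [-∞, -∞, -∞, 0]
q=1: [-10, -14, -∞, -∞]
q=2: [-32, -18, -26, -18]
q=3: [-28, -27, -30, -31]
q=4: [-41, -31, -39, -36]
Optimal cycle mean attained by: cycle 1->2->1, total (-12) + (-1), length 2.
Answer: λ = -13/2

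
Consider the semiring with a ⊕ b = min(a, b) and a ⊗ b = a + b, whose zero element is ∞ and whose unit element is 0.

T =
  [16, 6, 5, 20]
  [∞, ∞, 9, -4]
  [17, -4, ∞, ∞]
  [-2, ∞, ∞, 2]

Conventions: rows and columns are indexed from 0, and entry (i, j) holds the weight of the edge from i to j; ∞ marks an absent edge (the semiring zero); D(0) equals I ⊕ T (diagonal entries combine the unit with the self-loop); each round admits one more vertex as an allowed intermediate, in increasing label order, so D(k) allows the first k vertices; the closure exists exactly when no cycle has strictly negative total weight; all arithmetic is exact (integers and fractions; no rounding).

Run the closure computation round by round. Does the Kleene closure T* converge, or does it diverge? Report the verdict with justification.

D(0):
  [0, 6, 5, 20]
  [∞, 0, 9, -4]
  [17, -4, 0, ∞]
  [-2, ∞, ∞, 0]
D(1):
  [0, 6, 5, 20]
  [∞, 0, 9, -4]
  [17, -4, 0, 37]
  [-2, 4, 3, 0]
D(2):
  [0, 6, 5, 2]
  [∞, 0, 9, -4]
  [17, -4, 0, -8]
  [-2, 4, 3, 0]
Detection: at round 3, diagonal entry (3, 3) turns strictly negative.
Key observation: the cycle 3->0->2->1->3 has total weight (-2) + 5 + (-4) + (-4), which is strictly negative.
Answer: DIVERGES — negative cycle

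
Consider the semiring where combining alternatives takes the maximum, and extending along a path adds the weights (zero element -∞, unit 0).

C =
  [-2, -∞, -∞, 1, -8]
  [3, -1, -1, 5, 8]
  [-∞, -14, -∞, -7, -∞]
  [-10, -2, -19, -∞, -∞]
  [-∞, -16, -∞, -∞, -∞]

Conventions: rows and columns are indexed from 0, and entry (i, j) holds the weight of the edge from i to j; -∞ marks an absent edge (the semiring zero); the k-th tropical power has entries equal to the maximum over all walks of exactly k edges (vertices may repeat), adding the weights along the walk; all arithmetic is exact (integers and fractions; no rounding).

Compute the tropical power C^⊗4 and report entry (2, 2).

C^⊗2:
  [-4, -1, -18, -1, -10]
  [2, 3, -2, 4, 7]
  [-11, -9, -15, -9, -6]
  [1, -3, -3, 3, 6]
  [-13, -17, -17, -11, -8]
C^⊗3:
  [2, -2, -2, 4, 7]
  [6, 2, 2, 8, 11]
  [-6, -10, -10, -4, -1]
  [0, 1, -4, 2, 5]
  [-14, -13, -18, -12, -9]
C^⊗4:
  [1, 2, -3, 3, 6]
  [5, 6, 1, 7, 10]
  [-7, -6, -11, -5, -2]
  [4, 0, 0, 6, 9]
  [-10, -14, -14, -8, -5]
Key observation: the optimum is the walk 2->3->1->1->2, with weight (-7) + (-2) + (-1) + (-1) = -11.
Optimal value attained by: walk 2->3->1->1->2.
Answer: (C^⊗4)[2][2] = -11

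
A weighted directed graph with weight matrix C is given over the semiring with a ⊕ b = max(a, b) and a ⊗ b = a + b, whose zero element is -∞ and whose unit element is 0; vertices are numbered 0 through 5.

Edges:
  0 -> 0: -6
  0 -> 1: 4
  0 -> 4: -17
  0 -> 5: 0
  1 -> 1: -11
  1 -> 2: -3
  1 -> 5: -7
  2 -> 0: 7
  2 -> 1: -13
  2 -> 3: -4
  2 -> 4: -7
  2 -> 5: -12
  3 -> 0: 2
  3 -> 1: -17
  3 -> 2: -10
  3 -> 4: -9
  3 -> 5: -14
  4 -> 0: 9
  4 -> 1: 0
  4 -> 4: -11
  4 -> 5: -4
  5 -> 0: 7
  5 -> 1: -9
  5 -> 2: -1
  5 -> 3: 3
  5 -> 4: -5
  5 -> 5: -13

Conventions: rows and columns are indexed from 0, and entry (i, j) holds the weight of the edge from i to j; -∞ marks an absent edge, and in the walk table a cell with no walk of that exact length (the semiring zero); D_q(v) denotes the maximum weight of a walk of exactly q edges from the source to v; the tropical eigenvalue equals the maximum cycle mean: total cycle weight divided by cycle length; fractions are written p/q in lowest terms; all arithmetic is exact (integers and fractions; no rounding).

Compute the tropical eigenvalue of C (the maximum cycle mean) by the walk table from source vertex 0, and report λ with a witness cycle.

q=0: [0, -∞, -∞, -∞, -∞, -∞]
q=1: [-6, 4, -∞, -∞, -17, 0]
q=2: [7, -2, 1, 3, -5, -3]
q=3: [8, 11, -4, 0, -6, 7]
q=4: [14, 12, 8, 10, 2, 8]
q=5: [15, 18, 9, 11, 3, 14]
q=6: [21, 19, 15, 17, 9, 15]
Optimal cycle mean attained by: cycle 0->5->0, total 0 + 7, length 2.
Answer: λ = 7/2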